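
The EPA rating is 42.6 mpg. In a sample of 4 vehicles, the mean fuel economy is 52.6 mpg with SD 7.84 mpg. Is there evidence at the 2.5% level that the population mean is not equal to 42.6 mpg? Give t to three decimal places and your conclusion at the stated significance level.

t = 2.551; fail to reject H0

H0: μ = 42.6; H1: μ ≠ 42.6 (one-sample t-test, two-sided).
t = (x̄ − μ₀)/(s/√n) = (52.6 − 42.6)/(7.84/√4) = 2.551
df = n − 1 = 3
Two-sided p-value ≈ 0.0839
Since p ≈ 0.0839 > α = 0.025, fail to reject H0; the evidence is not statistically significant.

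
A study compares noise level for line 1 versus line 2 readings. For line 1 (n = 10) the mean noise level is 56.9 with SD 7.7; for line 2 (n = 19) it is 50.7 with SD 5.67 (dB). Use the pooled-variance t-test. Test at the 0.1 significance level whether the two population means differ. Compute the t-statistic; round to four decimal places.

Let group 1 = line 1, group 2 = line 2. H0: μ_1 = μ_2; H1: μ_1 ≠ μ_2 (two-sample pooled-variance t-test, two-sided).
s_p² = [(10−1)·7.7² + (19−1)·5.67²]/(10+19−2) = 41.1959
t = (56.9 − 50.7)/√[41.1959·(1/10 + 1/19)] = 2.4725
df = n₁ + n₂ − 2 = 27
Two-sided p-value ≈ 0.020
Since p ≈ 0.020 < α = 0.1, reject H0; the evidence is statistically significant.

2.4725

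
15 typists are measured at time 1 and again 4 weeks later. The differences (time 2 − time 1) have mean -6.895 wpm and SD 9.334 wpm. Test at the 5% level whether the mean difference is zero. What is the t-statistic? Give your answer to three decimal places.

-2.861

H0: μ_d = 0; H1: μ_d ≠ 0 (paired t-test on the differences, two-sided).
t = d̄/(s_d/√n) = -6.895/(9.334/√15) = -2.861
df = n − 1 = 14
Two-sided p-value ≈ 0.013
Since p ≈ 0.013 < α = 0.05, reject H0; the data support H1.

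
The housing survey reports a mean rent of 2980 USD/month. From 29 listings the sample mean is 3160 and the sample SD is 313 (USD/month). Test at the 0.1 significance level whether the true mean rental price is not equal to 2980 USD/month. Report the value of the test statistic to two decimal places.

H0: μ = 2980; H1: μ ≠ 2980 (one-sample t-test, two-sided).
t = (x̄ − μ₀)/(s/√n) = (3160 − 2980)/(313/√29) = 3.10
df = n − 1 = 28
Two-sided p-value ≈ 0.004
Since p ≈ 0.004 < α = 0.1, reject H0; the evidence is statistically significant.

3.10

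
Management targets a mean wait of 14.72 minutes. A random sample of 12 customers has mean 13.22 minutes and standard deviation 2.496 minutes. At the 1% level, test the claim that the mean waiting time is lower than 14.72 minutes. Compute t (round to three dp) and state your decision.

t = -2.082; fail to reject H0

H0: μ = 14.72; H1: μ < 14.72 (one-sample t-test, left-tailed).
t = (x̄ − μ₀)/(s/√n) = (13.22 − 14.72)/(2.496/√12) = -2.082
df = n − 1 = 11
p-value = P(T ≤ -2.082) ≈ 0.0308
Since p ≈ 0.0308 > α = 0.01, fail to reject H0; the evidence is not statistically significant.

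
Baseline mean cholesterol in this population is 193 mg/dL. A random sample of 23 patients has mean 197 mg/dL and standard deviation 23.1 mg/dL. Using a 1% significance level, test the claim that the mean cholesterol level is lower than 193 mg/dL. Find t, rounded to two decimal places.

H0: μ = 193; H1: μ < 193 (one-sample t-test, left-tailed).
t = (x̄ − μ₀)/(s/√n) = (197 − 193)/(23.1/√23) = 0.83
df = n − 1 = 22
p-value = P(T ≤ 0.83) ≈ 0.7924
Since p ≈ 0.7924 > α = 0.01, fail to reject H0; the evidence is not statistically significant.

0.83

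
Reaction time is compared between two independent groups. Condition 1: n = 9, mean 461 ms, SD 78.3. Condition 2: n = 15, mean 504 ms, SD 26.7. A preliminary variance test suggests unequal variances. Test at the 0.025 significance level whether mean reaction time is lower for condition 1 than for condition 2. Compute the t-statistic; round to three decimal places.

Let group 1 = condition 1, group 2 = condition 2. H0: μ_1 = μ_2; H1: μ_1 < μ_2 (Welch's two-sample t-test, left-tailed).
t = (x̄_1 − x̄_2)/√(s_1²/n_1 + s_2²/n_2) = (461 − 504)/√(78.3²/9 + 26.7²/15) = -1.593
Welch–Satterthwaite df ≈ 9.13
p-value = P(T ≤ -1.593) ≈ 0.073
Since p ≈ 0.073 > α = 0.025, fail to reject H0; the data do not provide sufficient evidence against H0.

-1.593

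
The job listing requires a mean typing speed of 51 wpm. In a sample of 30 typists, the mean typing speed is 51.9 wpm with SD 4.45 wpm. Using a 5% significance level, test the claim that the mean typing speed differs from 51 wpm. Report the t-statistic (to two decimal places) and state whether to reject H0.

t = 1.11; fail to reject H0

H0: μ = 51; H1: μ ≠ 51 (one-sample t-test, two-sided).
t = (x̄ − μ₀)/(s/√n) = (51.9 − 51)/(4.45/√30) = 1.11
df = n − 1 = 29
Two-sided p-value ≈ 0.277
Since p ≈ 0.277 > α = 0.05, fail to reject H0; the data do not provide sufficient evidence against H0.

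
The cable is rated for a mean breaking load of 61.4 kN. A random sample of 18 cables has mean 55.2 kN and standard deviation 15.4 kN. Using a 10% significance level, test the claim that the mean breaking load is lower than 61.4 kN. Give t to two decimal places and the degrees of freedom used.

H0: μ = 61.4; H1: μ < 61.4 (one-sample t-test, left-tailed).
t = (x̄ − μ₀)/(s/√n) = (55.2 − 61.4)/(15.4/√18) = -1.71
df = n − 1 = 17
p-value = P(T ≤ -1.71) ≈ 0.053
Since p ≈ 0.053 < α = 0.1, reject H0; the evidence is statistically significant.

t = -1.71, df = 17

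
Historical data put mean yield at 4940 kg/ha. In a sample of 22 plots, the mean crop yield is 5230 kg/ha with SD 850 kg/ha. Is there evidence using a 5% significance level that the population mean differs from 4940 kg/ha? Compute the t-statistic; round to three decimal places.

1.600

H0: μ = 4940; H1: μ ≠ 4940 (one-sample t-test, two-sided).
t = (x̄ − μ₀)/(s/√n) = (5230 − 4940)/(850/√22) = 1.600
df = n − 1 = 21
Two-sided p-value ≈ 0.124
Since p ≈ 0.124 > α = 0.05, fail to reject H0; the evidence is not statistically significant.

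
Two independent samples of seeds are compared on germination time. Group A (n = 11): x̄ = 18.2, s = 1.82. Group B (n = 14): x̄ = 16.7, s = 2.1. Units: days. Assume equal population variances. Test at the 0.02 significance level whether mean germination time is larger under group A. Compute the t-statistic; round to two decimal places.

Let group 1 = group A, group 2 = group B. H0: μ_1 = μ_2; H1: μ_1 > μ_2 (two-sample pooled-variance t-test, right-tailed).
s_p² = [(11−1)·1.82² + (14−1)·2.1²]/(11+14−2) = 3.93278
t = (18.2 − 16.7)/√[3.93278·(1/11 + 1/14)] = 1.88
df = n₁ + n₂ − 2 = 23
p-value = P(T ≥ 1.88) ≈ 0.0366
Since p ≈ 0.0366 > α = 0.02, fail to reject H0; the evidence is not statistically significant.

1.88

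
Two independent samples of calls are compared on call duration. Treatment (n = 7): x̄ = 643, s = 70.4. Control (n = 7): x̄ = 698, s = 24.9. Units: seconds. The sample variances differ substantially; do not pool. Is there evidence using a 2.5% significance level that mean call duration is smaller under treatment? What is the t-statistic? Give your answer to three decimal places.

Let group 1 = treatment, group 2 = control. H0: μ_1 = μ_2; H1: μ_1 < μ_2 (Welch's two-sample t-test, left-tailed).
t = (x̄_1 − x̄_2)/√(s_1²/n_1 + s_2²/n_2) = (643 − 698)/√(70.4²/7 + 24.9²/7) = -1.949
Welch–Satterthwaite df ≈ 7.48
p-value = P(T ≤ -1.949) ≈ 0.0448
Since p ≈ 0.0448 > α = 0.025, fail to reject H0; the evidence is not statistically significant.

-1.949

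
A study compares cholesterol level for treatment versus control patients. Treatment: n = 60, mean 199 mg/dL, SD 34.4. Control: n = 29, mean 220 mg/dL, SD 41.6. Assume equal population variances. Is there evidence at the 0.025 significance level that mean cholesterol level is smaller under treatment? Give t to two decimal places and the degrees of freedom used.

t = -2.52, df = 87

Let group 1 = treatment, group 2 = control. H0: μ_1 = μ_2; H1: μ_1 < μ_2 (two-sample pooled-variance t-test, left-tailed).
s_p² = [(60−1)·34.4² + (29−1)·41.6²]/(60+29−2) = 1359.47
t = (199 − 220)/√[1359.47·(1/60 + 1/29)] = -2.52
df = n₁ + n₂ − 2 = 87
p-value = P(T ≤ -2.52) ≈ 0.0068
Since p ≈ 0.0068 < α = 0.025, reject H0; the evidence is statistically significant.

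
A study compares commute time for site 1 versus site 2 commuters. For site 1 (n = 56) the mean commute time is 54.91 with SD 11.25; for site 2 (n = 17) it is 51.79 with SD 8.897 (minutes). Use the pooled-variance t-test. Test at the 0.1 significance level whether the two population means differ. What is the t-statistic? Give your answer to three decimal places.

1.047

Let group 1 = site 1, group 2 = site 2. H0: μ_1 = μ_2; H1: μ_1 ≠ μ_2 (two-sample pooled-variance t-test, two-sided).
s_p² = [(56−1)·11.25² + (17−1)·8.897²]/(56+17−2) = 115.879
t = (54.91 − 51.79)/√[115.879·(1/56 + 1/17)] = 1.047
df = n₁ + n₂ − 2 = 71
Two-sided p-value ≈ 0.299
Since p ≈ 0.299 > α = 0.1, fail to reject H0; the data do not provide sufficient evidence against H0.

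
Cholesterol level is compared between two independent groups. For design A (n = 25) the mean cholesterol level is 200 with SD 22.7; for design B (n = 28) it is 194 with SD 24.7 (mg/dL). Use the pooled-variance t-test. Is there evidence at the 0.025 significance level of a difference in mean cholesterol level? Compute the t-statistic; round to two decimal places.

0.92

Let group 1 = design A, group 2 = design B. H0: μ_1 = μ_2; H1: μ_1 ≠ μ_2 (two-sample pooled-variance t-test, two-sided).
s_p² = [(25−1)·22.7² + (28−1)·24.7²]/(25+28−2) = 565.478
t = (200 − 194)/√[565.478·(1/25 + 1/28)] = 0.92
df = n₁ + n₂ − 2 = 51
Two-sided p-value ≈ 0.3635
Since p ≈ 0.3635 > α = 0.025, fail to reject H0; the evidence is not statistically significant.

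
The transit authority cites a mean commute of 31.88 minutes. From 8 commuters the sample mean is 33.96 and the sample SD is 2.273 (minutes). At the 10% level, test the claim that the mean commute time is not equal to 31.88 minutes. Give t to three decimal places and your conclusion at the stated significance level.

H0: μ = 31.88; H1: μ ≠ 31.88 (one-sample t-test, two-sided).
t = (x̄ − μ₀)/(s/√n) = (33.96 − 31.88)/(2.273/√8) = 2.588
df = n − 1 = 7
Two-sided p-value ≈ 0.036
Since p ≈ 0.036 < α = 0.1, reject H0; the data support H1.

t = 2.588; reject H0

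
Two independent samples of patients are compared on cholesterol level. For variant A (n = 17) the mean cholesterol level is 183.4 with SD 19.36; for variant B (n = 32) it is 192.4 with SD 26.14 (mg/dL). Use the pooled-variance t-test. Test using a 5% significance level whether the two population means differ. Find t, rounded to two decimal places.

-1.25

Let group 1 = variant A, group 2 = variant B. H0: μ_1 = μ_2; H1: μ_1 ≠ μ_2 (two-sample pooled-variance t-test, two-sided).
s_p² = [(17−1)·19.36² + (32−1)·26.14²]/(17+32−2) = 578.282
t = (183.4 − 192.4)/√[578.282·(1/17 + 1/32)] = -1.25
df = n₁ + n₂ − 2 = 47
Two-sided p-value ≈ 0.219
Since p ≈ 0.219 > α = 0.05, fail to reject H0; the evidence is not statistically significant.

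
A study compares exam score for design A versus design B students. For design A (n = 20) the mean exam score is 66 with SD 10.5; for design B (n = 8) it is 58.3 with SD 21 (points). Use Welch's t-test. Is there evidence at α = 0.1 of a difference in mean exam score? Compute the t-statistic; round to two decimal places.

0.99

Let group 1 = design A, group 2 = design B. H0: μ_1 = μ_2; H1: μ_1 ≠ μ_2 (Welch's two-sample t-test, two-sided).
t = (x̄_1 − x̄_2)/√(s_1²/n_1 + s_2²/n_2) = (66 − 58.3)/√(10.5²/20 + 21²/8) = 0.99
Welch–Satterthwaite df ≈ 8.44
Two-sided p-value ≈ 0.3502
Since p ≈ 0.3502 > α = 0.1, fail to reject H0; the evidence is not statistically significant.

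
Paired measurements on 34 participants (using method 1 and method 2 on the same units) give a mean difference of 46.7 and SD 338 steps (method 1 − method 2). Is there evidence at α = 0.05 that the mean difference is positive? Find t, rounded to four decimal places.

0.8056

H0: μ_d = 0; H1: μ_d > 0 (paired t-test on the differences, right-tailed).
t = d̄/(s_d/√n) = 46.7/(338/√34) = 0.8056
df = n − 1 = 33
p-value = P(T ≥ 0.8056) ≈ 0.213
Since p ≈ 0.213 > α = 0.05, fail to reject H0; the evidence is not statistically significant.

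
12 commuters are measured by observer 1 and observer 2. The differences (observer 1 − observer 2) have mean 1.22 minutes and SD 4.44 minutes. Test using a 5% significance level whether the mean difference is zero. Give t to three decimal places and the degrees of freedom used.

t = 0.952, df = 11

H0: μ_d = 0; H1: μ_d ≠ 0 (paired t-test on the differences, two-sided).
t = d̄/(s_d/√n) = 1.22/(4.44/√12) = 0.952
df = n − 1 = 11
Two-sided p-value ≈ 0.3616
Since p ≈ 0.3616 > α = 0.05, fail to reject H0; the data do not provide sufficient evidence against H0.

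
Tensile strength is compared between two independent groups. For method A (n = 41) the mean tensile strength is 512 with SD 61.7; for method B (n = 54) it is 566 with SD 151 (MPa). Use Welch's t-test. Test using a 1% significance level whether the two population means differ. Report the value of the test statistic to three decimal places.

-2.379

Let group 1 = method A, group 2 = method B. H0: μ_1 = μ_2; H1: μ_1 ≠ μ_2 (Welch's two-sample t-test, two-sided).
t = (x̄_1 − x̄_2)/√(s_1²/n_1 + s_2²/n_2) = (512 − 566)/√(61.7²/41 + 151²/54) = -2.379
Welch–Satterthwaite df ≈ 74.12
Two-sided p-value ≈ 0.0199
Since p ≈ 0.0199 > α = 0.01, fail to reject H0; the evidence is not statistically significant.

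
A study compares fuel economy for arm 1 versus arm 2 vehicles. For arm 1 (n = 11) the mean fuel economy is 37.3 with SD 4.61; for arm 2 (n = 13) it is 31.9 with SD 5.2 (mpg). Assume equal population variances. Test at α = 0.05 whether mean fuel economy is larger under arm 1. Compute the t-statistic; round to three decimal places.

2.668

Let group 1 = arm 1, group 2 = arm 2. H0: μ_1 = μ_2; H1: μ_1 > μ_2 (two-sample pooled-variance t-test, right-tailed).
s_p² = [(11−1)·4.61² + (13−1)·5.2²]/(11+13−2) = 24.4091
t = (37.3 − 31.9)/√[24.4091·(1/11 + 1/13)] = 2.668
df = n₁ + n₂ − 2 = 22
p-value = P(T ≥ 2.668) ≈ 0.007
Since p ≈ 0.007 < α = 0.05, reject H0; the data support H1.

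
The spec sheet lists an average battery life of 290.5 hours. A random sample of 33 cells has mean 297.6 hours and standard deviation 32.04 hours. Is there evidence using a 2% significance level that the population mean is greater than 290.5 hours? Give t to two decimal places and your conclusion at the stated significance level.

t = 1.27; fail to reject H0

H0: μ = 290.5; H1: μ > 290.5 (one-sample t-test, right-tailed).
t = (x̄ − μ₀)/(s/√n) = (297.6 − 290.5)/(32.04/√33) = 1.27
df = n − 1 = 32
p-value = P(T ≥ 1.27) ≈ 0.1061
Since p ≈ 0.1061 > α = 0.02, fail to reject H0; the data do not provide sufficient evidence against H0.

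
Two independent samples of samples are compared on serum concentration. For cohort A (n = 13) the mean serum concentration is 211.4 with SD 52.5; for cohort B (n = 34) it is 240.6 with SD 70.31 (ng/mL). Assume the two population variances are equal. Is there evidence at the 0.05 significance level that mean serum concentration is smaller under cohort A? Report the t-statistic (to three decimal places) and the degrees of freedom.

t = -1.356, df = 45

Let group 1 = cohort A, group 2 = cohort B. H0: μ_1 = μ_2; H1: μ_1 < μ_2 (two-sample pooled-variance t-test, left-tailed).
s_p² = [(13−1)·52.5² + (34−1)·70.31²]/(13+34−2) = 4360.23
t = (211.4 − 240.6)/√[4360.23·(1/13 + 1/34)] = -1.356
df = n₁ + n₂ − 2 = 45
p-value = P(T ≤ -1.356) ≈ 0.0909
Since p ≈ 0.0909 > α = 0.05, fail to reject H0; the evidence is not statistically significant.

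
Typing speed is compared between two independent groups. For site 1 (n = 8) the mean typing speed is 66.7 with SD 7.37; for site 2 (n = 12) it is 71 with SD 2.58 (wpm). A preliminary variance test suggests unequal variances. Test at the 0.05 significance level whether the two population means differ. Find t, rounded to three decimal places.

-1.587

Let group 1 = site 1, group 2 = site 2. H0: μ_1 = μ_2; H1: μ_1 ≠ μ_2 (Welch's two-sample t-test, two-sided).
t = (x̄_1 − x̄_2)/√(s_1²/n_1 + s_2²/n_2) = (66.7 − 71)/√(7.37²/8 + 2.58²/12) = -1.587
Welch–Satterthwaite df ≈ 8.16
Two-sided p-value ≈ 0.1505
Since p ≈ 0.1505 > α = 0.05, fail to reject H0; the data do not provide sufficient evidence against H0.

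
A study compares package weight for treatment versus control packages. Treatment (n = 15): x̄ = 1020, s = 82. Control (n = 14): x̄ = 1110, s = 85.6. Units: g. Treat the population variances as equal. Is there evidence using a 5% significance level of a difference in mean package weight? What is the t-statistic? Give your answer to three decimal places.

-2.892

Let group 1 = treatment, group 2 = control. H0: μ_1 = μ_2; H1: μ_1 ≠ μ_2 (two-sample pooled-variance t-test, two-sided).
s_p² = [(15−1)·82² + (14−1)·85.6²]/(15+14−2) = 7014.51
t = (1020 − 1110)/√[7014.51·(1/15 + 1/14)] = -2.892
df = n₁ + n₂ − 2 = 27
Two-sided p-value ≈ 0.007
Since p ≈ 0.007 < α = 0.05, reject H0; the data support H1.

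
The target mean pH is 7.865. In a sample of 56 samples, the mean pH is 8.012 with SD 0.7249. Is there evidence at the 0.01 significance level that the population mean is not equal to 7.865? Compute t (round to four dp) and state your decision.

H0: μ = 7.865; H1: μ ≠ 7.865 (one-sample t-test, two-sided).
t = (x̄ − μ₀)/(s/√n) = (8.012 − 7.865)/(0.7249/√56) = 1.5175
df = n − 1 = 55
Two-sided p-value ≈ 0.135
Since p ≈ 0.135 > α = 0.01, fail to reject H0; the evidence is not statistically significant.

t = 1.5175; fail to reject H0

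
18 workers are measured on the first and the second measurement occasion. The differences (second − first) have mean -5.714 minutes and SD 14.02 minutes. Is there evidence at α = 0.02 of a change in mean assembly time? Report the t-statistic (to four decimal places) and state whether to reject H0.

t = -1.7291; fail to reject H0

H0: μ_d = 0; H1: μ_d ≠ 0 (paired t-test on the differences, two-sided).
t = d̄/(s_d/√n) = -5.714/(14.02/√18) = -1.7291
df = n − 1 = 17
Two-sided p-value ≈ 0.1019
Since p ≈ 0.1019 > α = 0.02, fail to reject H0; the evidence is not statistically significant.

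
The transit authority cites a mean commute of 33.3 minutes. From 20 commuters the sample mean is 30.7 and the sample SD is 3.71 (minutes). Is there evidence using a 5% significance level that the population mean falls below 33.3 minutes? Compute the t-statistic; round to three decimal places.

-3.134

H0: μ = 33.3; H1: μ < 33.3 (one-sample t-test, left-tailed).
t = (x̄ − μ₀)/(s/√n) = (30.7 − 33.3)/(3.71/√20) = -3.134
df = n − 1 = 19
p-value = P(T ≤ -3.134) ≈ 0.0027
Since p ≈ 0.0027 < α = 0.05, reject H0; the evidence is statistically significant.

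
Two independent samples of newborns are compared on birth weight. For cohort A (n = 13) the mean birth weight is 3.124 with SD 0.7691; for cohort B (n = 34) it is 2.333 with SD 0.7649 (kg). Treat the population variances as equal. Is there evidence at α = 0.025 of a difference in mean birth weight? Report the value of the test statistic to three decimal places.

3.167

Let group 1 = cohort A, group 2 = cohort B. H0: μ_1 = μ_2; H1: μ_1 ≠ μ_2 (two-sample pooled-variance t-test, two-sided).
s_p² = [(13−1)·0.7691² + (34−1)·0.7649²]/(13+34−2) = 0.58679
t = (3.124 − 2.333)/√[0.58679·(1/13 + 1/34)] = 3.167
df = n₁ + n₂ − 2 = 45
Two-sided p-value ≈ 0.0028
Since p ≈ 0.0028 < α = 0.025, reject H0; the evidence is statistically significant.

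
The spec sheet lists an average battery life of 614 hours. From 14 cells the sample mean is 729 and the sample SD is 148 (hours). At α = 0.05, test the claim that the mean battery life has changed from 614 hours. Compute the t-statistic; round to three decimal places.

H0: μ = 614; H1: μ ≠ 614 (one-sample t-test, two-sided).
t = (x̄ − μ₀)/(s/√n) = (729 − 614)/(148/√14) = 2.907
df = n − 1 = 13
Two-sided p-value ≈ 0.012
Since p ≈ 0.012 < α = 0.05, reject H0; the data support H1.

2.907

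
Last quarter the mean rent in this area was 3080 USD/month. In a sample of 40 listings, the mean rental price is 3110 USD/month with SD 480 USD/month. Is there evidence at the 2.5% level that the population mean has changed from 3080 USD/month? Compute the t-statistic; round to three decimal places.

H0: μ = 3080; H1: μ ≠ 3080 (one-sample t-test, two-sided).
t = (x̄ − μ₀)/(s/√n) = (3110 − 3080)/(480/√40) = 0.395
df = n − 1 = 39
Two-sided p-value ≈ 0.695
Since p ≈ 0.695 > α = 0.025, fail to reject H0; the data do not provide sufficient evidence against H0.

0.395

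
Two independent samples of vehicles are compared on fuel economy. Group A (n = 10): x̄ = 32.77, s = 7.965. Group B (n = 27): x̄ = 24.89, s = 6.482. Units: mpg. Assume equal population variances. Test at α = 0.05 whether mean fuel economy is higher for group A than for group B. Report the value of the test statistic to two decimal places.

3.09

Let group 1 = group A, group 2 = group B. H0: μ_1 = μ_2; H1: μ_1 > μ_2 (two-sample pooled-variance t-test, right-tailed).
s_p² = [(10−1)·7.965² + (27−1)·6.482²]/(10+27−2) = 47.5256
t = (32.77 − 24.89)/√[47.5256·(1/10 + 1/27)] = 3.09
df = n₁ + n₂ − 2 = 35
p-value = P(T ≥ 3.09) ≈ 0.002
Since p ≈ 0.002 < α = 0.05, reject H0; the data support H1.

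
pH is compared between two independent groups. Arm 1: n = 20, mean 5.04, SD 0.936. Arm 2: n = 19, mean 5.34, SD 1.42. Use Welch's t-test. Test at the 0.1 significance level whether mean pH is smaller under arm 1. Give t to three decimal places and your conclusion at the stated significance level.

t = -0.775; fail to reject H0

Let group 1 = arm 1, group 2 = arm 2. H0: μ_1 = μ_2; H1: μ_1 < μ_2 (Welch's two-sample t-test, left-tailed).
t = (x̄_1 − x̄_2)/√(s_1²/n_1 + s_2²/n_2) = (5.04 − 5.34)/√(0.936²/20 + 1.42²/19) = -0.775
Welch–Satterthwaite df ≈ 30.93
p-value = P(T ≤ -0.775) ≈ 0.222
Since p ≈ 0.222 > α = 0.1, fail to reject H0; the evidence is not statistically significant.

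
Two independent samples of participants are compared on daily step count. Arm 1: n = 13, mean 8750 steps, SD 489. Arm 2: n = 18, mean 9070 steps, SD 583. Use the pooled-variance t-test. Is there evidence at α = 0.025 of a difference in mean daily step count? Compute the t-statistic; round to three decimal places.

-1.610

Let group 1 = arm 1, group 2 = arm 2. H0: μ_1 = μ_2; H1: μ_1 ≠ μ_2 (two-sample pooled-variance t-test, two-sided).
s_p² = [(13−1)·489² + (18−1)·583²]/(13+18−2) = 298192
t = (8750 − 9070)/√[298192·(1/13 + 1/18)] = -1.610
df = n₁ + n₂ − 2 = 29
Two-sided p-value ≈ 0.118
Since p ≈ 0.118 > α = 0.025, fail to reject H0; the data do not provide sufficient evidence against H0.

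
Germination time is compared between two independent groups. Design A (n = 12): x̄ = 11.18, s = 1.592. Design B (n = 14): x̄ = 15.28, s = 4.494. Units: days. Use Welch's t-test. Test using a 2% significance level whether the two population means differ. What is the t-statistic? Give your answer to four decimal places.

Let group 1 = design A, group 2 = design B. H0: μ_1 = μ_2; H1: μ_1 ≠ μ_2 (Welch's two-sample t-test, two-sided).
t = (x̄_1 − x̄_2)/√(s_1²/n_1 + s_2²/n_2) = (11.18 − 15.28)/√(1.592²/12 + 4.494²/14) = -3.1882
Welch–Satterthwaite df ≈ 16.66
Two-sided p-value ≈ 0.005
Since p ≈ 0.005 < α = 0.02, reject H0; the data support H1.

-3.1882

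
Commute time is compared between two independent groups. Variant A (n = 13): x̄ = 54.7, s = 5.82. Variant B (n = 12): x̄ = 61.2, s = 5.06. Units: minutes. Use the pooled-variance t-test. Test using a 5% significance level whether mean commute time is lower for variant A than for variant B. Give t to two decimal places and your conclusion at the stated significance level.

Let group 1 = variant A, group 2 = variant B. H0: μ_1 = μ_2; H1: μ_1 < μ_2 (two-sample pooled-variance t-test, left-tailed).
s_p² = [(13−1)·5.82² + (12−1)·5.06²]/(13+12−2) = 29.9178
t = (54.7 − 61.2)/√[29.9178·(1/13 + 1/12)] = -2.97
df = n₁ + n₂ − 2 = 23
p-value = P(T ≤ -2.97) ≈ 0.003
Since p ≈ 0.003 < α = 0.05, reject H0; the evidence is statistically significant.

t = -2.97; reject H0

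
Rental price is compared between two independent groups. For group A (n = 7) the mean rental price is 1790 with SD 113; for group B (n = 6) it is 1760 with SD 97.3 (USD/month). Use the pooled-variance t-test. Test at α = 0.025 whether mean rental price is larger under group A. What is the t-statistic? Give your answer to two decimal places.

Let group 1 = group A, group 2 = group B. H0: μ_1 = μ_2; H1: μ_1 > μ_2 (two-sample pooled-variance t-test, right-tailed).
s_p² = [(7−1)·113² + (6−1)·97.3²]/(7+6−2) = 11268.2
t = (1790 − 1760)/√[11268.2·(1/7 + 1/6)] = 0.51
df = n₁ + n₂ − 2 = 11
p-value = P(T ≥ 0.51) ≈ 0.311
Since p ≈ 0.311 > α = 0.025, fail to reject H0; the data do not provide sufficient evidence against H0.

0.51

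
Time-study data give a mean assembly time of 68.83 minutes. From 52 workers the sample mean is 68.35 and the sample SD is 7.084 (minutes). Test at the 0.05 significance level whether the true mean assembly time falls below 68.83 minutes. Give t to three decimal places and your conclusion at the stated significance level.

H0: μ = 68.83; H1: μ < 68.83 (one-sample t-test, left-tailed).
t = (x̄ − μ₀)/(s/√n) = (68.35 − 68.83)/(7.084/√52) = -0.489
df = n − 1 = 51
p-value = P(T ≤ -0.489) ≈ 0.314
Since p ≈ 0.314 > α = 0.05, fail to reject H0; the data do not provide sufficient evidence against H0.

t = -0.489; fail to reject H0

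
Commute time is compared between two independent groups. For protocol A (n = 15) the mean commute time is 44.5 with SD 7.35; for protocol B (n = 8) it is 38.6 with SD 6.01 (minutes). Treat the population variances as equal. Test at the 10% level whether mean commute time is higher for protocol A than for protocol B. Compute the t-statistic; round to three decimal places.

Let group 1 = protocol A, group 2 = protocol B. H0: μ_1 = μ_2; H1: μ_1 > μ_2 (two-sample pooled-variance t-test, right-tailed).
s_p² = [(15−1)·7.35² + (8−1)·6.01²]/(15+8−2) = 48.055
t = (44.5 − 38.6)/√[48.055·(1/15 + 1/8)] = 1.944
df = n₁ + n₂ − 2 = 21
p-value = P(T ≥ 1.944) ≈ 0.0327
Since p ≈ 0.0327 < α = 0.1, reject H0; the data support H1.

1.944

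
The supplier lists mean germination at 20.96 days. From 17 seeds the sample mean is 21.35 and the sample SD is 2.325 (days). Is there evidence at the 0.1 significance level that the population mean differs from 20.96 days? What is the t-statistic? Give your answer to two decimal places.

0.69

H0: μ = 20.96; H1: μ ≠ 20.96 (one-sample t-test, two-sided).
t = (x̄ − μ₀)/(s/√n) = (21.35 − 20.96)/(2.325/√17) = 0.69
df = n − 1 = 16
Two-sided p-value ≈ 0.499
Since p ≈ 0.499 > α = 0.1, fail to reject H0; the evidence is not statistically significant.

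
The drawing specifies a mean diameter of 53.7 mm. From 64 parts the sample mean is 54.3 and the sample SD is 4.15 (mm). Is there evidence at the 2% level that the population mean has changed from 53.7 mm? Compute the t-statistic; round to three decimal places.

1.157

H0: μ = 53.7; H1: μ ≠ 53.7 (one-sample t-test, two-sided).
t = (x̄ − μ₀)/(s/√n) = (54.3 − 53.7)/(4.15/√64) = 1.157
df = n − 1 = 63
Two-sided p-value ≈ 0.2518
Since p ≈ 0.2518 > α = 0.02, fail to reject H0; the data do not provide sufficient evidence against H0.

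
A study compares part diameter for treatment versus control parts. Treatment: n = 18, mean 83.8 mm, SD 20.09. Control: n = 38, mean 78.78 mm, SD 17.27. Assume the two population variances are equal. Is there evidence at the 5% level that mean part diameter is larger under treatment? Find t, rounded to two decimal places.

Let group 1 = treatment, group 2 = control. H0: μ_1 = μ_2; H1: μ_1 > μ_2 (two-sample pooled-variance t-test, right-tailed).
s_p² = [(18−1)·20.09² + (38−1)·17.27²]/(18+38−2) = 331.42
t = (83.8 − 78.78)/√[331.42·(1/18 + 1/38)] = 0.96
df = n₁ + n₂ − 2 = 54
p-value = P(T ≥ 0.96) ≈ 0.1697
Since p ≈ 0.1697 > α = 0.05, fail to reject H0; the evidence is not statistically significant.

0.96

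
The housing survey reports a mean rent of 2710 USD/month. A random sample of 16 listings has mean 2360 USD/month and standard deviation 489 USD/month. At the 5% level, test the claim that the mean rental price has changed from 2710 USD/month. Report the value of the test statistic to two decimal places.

H0: μ = 2710; H1: μ ≠ 2710 (one-sample t-test, two-sided).
t = (x̄ − μ₀)/(s/√n) = (2360 − 2710)/(489/√16) = -2.86
df = n − 1 = 15
Two-sided p-value ≈ 0.0119
Since p ≈ 0.0119 < α = 0.05, reject H0; the evidence is statistically significant.

-2.86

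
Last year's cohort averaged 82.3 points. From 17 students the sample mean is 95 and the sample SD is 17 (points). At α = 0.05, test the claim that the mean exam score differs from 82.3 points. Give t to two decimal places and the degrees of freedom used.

H0: μ = 82.3; H1: μ ≠ 82.3 (one-sample t-test, two-sided).
t = (x̄ − μ₀)/(s/√n) = (95 − 82.3)/(17/√17) = 3.08
df = n − 1 = 16
Two-sided p-value ≈ 0.007
Since p ≈ 0.007 < α = 0.05, reject H0; the evidence is statistically significant.

t = 3.08, df = 16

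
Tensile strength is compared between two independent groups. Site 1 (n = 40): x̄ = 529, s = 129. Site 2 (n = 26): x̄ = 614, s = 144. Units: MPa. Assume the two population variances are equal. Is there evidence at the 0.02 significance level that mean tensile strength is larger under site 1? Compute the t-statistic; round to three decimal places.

-2.498

Let group 1 = site 1, group 2 = site 2. H0: μ_1 = μ_2; H1: μ_1 > μ_2 (two-sample pooled-variance t-test, right-tailed).
s_p² = [(40−1)·129² + (26−1)·144²]/(40+26−2) = 18240.6
t = (529 − 614)/√[18240.6·(1/40 + 1/26)] = -2.498
df = n₁ + n₂ − 2 = 64
p-value = P(T ≥ -2.498) ≈ 0.992
Since p ≈ 0.992 > α = 0.02, fail to reject H0; the evidence is not statistically significant.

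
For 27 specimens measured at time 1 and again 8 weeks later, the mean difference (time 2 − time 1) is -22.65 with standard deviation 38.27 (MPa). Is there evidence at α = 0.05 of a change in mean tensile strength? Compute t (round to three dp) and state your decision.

t = -3.075; reject H0

H0: μ_d = 0; H1: μ_d ≠ 0 (paired t-test on the differences, two-sided).
t = d̄/(s_d/√n) = -22.65/(38.27/√27) = -3.075
df = n − 1 = 26
Two-sided p-value ≈ 0.005
Since p ≈ 0.005 < α = 0.05, reject H0; the evidence is statistically significant.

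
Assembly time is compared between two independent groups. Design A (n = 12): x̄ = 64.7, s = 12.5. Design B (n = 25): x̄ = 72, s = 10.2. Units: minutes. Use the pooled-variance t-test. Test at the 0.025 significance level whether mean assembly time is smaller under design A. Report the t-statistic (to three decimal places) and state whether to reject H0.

t = -1.894; fail to reject H0

Let group 1 = design A, group 2 = design B. H0: μ_1 = μ_2; H1: μ_1 < μ_2 (two-sample pooled-variance t-test, left-tailed).
s_p² = [(12−1)·12.5² + (25−1)·10.2²]/(12+25−2) = 120.449
t = (64.7 − 72)/√[120.449·(1/12 + 1/25)] = -1.894
df = n₁ + n₂ − 2 = 35
p-value = P(T ≤ -1.894) ≈ 0.0333
Since p ≈ 0.0333 > α = 0.025, fail to reject H0; the data do not provide sufficient evidence against H0.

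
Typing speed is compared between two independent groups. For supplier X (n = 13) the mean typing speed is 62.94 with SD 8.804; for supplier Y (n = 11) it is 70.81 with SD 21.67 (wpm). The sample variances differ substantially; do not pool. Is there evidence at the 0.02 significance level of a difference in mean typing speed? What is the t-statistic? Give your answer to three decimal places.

Let group 1 = supplier X, group 2 = supplier Y. H0: μ_1 = μ_2; H1: μ_1 ≠ μ_2 (Welch's two-sample t-test, two-sided).
t = (x̄_1 − x̄_2)/√(s_1²/n_1 + s_2²/n_2) = (62.94 − 70.81)/√(8.804²/13 + 21.67²/11) = -1.128
Welch–Satterthwaite df ≈ 12.78
Two-sided p-value ≈ 0.2799
Since p ≈ 0.2799 > α = 0.02, fail to reject H0; the evidence is not statistically significant.

-1.128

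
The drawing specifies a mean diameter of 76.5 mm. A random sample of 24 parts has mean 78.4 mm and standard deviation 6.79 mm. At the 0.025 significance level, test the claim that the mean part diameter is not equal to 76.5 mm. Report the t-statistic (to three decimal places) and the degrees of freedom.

t = 1.371, df = 23

H0: μ = 76.5; H1: μ ≠ 76.5 (one-sample t-test, two-sided).
t = (x̄ − μ₀)/(s/√n) = (78.4 − 76.5)/(6.79/√24) = 1.371
df = n − 1 = 23
Two-sided p-value ≈ 0.184
Since p ≈ 0.184 > α = 0.025, fail to reject H0; the data do not provide sufficient evidence against H0.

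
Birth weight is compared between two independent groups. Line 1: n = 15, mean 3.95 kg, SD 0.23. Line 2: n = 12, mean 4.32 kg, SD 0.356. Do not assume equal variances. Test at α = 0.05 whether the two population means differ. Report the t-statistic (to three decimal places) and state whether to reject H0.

Let group 1 = line 1, group 2 = line 2. H0: μ_1 = μ_2; H1: μ_1 ≠ μ_2 (Welch's two-sample t-test, two-sided).
t = (x̄_1 − x̄_2)/√(s_1²/n_1 + s_2²/n_2) = (3.95 − 4.32)/√(0.23²/15 + 0.356²/12) = -3.117
Welch–Satterthwaite df ≈ 18.00
Two-sided p-value ≈ 0.0060
Since p ≈ 0.0060 < α = 0.05, reject H0; the data support H1.

t = -3.117; reject H0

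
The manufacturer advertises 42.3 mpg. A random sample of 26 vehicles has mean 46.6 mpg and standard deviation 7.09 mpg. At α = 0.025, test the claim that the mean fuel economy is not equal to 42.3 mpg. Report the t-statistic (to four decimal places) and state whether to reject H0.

t = 3.0925; reject H0

H0: μ = 42.3; H1: μ ≠ 42.3 (one-sample t-test, two-sided).
t = (x̄ − μ₀)/(s/√n) = (46.6 − 42.3)/(7.09/√26) = 3.0925
df = n − 1 = 25
Two-sided p-value ≈ 0.005
Since p ≈ 0.005 < α = 0.025, reject H0; the evidence is statistically significant.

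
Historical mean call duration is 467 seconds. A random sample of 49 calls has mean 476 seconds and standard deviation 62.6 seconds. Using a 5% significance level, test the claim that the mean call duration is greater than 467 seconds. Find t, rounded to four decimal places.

H0: μ = 467; H1: μ > 467 (one-sample t-test, right-tailed).
t = (x̄ − μ₀)/(s/√n) = (476 − 467)/(62.6/√49) = 1.0064
df = n − 1 = 48
p-value = P(T ≥ 1.0064) ≈ 0.160
Since p ≈ 0.160 > α = 0.05, fail to reject H0; the data do not provide sufficient evidence against H0.

1.0064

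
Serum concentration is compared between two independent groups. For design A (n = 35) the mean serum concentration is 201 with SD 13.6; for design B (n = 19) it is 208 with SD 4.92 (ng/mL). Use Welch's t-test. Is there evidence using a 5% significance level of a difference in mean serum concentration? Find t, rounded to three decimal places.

-2.733

Let group 1 = design A, group 2 = design B. H0: μ_1 = μ_2; H1: μ_1 ≠ μ_2 (Welch's two-sample t-test, two-sided).
t = (x̄_1 − x̄_2)/√(s_1²/n_1 + s_2²/n_2) = (201 − 208)/√(13.6²/35 + 4.92²/19) = -2.733
Welch–Satterthwaite df ≈ 47.19
Two-sided p-value ≈ 0.009
Since p ≈ 0.009 < α = 0.05, reject H0; the data support H1.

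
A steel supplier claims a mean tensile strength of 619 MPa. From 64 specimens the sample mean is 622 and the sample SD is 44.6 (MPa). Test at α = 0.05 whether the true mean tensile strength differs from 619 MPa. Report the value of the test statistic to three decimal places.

H0: μ = 619; H1: μ ≠ 619 (one-sample t-test, two-sided).
t = (x̄ − μ₀)/(s/√n) = (622 − 619)/(44.6/√64) = 0.538
df = n − 1 = 63
Two-sided p-value ≈ 0.5924
Since p ≈ 0.5924 > α = 0.05, fail to reject H0; the evidence is not statistically significant.

0.538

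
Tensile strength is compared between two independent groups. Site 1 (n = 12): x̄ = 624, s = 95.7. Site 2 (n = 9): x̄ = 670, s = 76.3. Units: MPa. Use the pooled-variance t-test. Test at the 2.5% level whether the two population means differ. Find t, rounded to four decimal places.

-1.1847

Let group 1 = site 1, group 2 = site 2. H0: μ_1 = μ_2; H1: μ_1 ≠ μ_2 (two-sample pooled-variance t-test, two-sided).
s_p² = [(12−1)·95.7² + (9−1)·76.3²]/(12+9−2) = 7753.52
t = (624 − 670)/√[7753.52·(1/12 + 1/9)] = -1.1847
df = n₁ + n₂ − 2 = 19
Two-sided p-value ≈ 0.251
Since p ≈ 0.251 > α = 0.025, fail to reject H0; the data do not provide sufficient evidence against H0.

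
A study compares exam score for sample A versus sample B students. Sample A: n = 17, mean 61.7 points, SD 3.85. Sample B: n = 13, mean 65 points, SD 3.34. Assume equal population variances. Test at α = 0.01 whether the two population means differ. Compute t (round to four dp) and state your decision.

t = -2.4605; fail to reject H0

Let group 1 = sample A, group 2 = sample B. H0: μ_1 = μ_2; H1: μ_1 ≠ μ_2 (two-sample pooled-variance t-test, two-sided).
s_p² = [(17−1)·3.85² + (13−1)·3.34²]/(17+13−2) = 13.251
t = (61.7 − 65)/√[13.251·(1/17 + 1/13)] = -2.4605
df = n₁ + n₂ − 2 = 28
Two-sided p-value ≈ 0.020
Since p ≈ 0.020 > α = 0.01, fail to reject H0; the evidence is not statistically significant.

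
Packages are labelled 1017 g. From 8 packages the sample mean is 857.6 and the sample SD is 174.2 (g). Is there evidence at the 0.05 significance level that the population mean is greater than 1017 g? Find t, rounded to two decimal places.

-2.59

H0: μ = 1017; H1: μ > 1017 (one-sample t-test, right-tailed).
t = (x̄ − μ₀)/(s/√n) = (857.6 − 1017)/(174.2/√8) = -2.59
df = n − 1 = 7
p-value = P(T ≥ -2.59) ≈ 0.9820
Since p ≈ 0.9820 > α = 0.05, fail to reject H0; the evidence is not statistically significant.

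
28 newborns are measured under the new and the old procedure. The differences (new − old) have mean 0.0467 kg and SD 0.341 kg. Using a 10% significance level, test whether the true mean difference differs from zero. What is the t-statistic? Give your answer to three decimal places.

0.725

H0: μ_d = 0; H1: μ_d ≠ 0 (paired t-test on the differences, two-sided).
t = d̄/(s_d/√n) = 0.0467/(0.341/√28) = 0.725
df = n − 1 = 27
Two-sided p-value ≈ 0.4749
Since p ≈ 0.4749 > α = 0.1, fail to reject H0; the data do not provide sufficient evidence against H0.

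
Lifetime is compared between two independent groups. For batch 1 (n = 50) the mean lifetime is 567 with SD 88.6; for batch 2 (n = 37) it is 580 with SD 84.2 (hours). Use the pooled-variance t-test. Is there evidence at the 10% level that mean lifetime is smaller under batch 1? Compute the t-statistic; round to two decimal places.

-0.69

Let group 1 = batch 1, group 2 = batch 2. H0: μ_1 = μ_2; H1: μ_1 < μ_2 (two-sample pooled-variance t-test, left-tailed).
s_p² = [(50−1)·88.6² + (37−1)·84.2²]/(50+37−2) = 7527.94
t = (567 − 580)/√[7527.94·(1/50 + 1/37)] = -0.69
df = n₁ + n₂ − 2 = 85
p-value = P(T ≤ -0.69) ≈ 0.246
Since p ≈ 0.246 > α = 0.1, fail to reject H0; the evidence is not statistically significant.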